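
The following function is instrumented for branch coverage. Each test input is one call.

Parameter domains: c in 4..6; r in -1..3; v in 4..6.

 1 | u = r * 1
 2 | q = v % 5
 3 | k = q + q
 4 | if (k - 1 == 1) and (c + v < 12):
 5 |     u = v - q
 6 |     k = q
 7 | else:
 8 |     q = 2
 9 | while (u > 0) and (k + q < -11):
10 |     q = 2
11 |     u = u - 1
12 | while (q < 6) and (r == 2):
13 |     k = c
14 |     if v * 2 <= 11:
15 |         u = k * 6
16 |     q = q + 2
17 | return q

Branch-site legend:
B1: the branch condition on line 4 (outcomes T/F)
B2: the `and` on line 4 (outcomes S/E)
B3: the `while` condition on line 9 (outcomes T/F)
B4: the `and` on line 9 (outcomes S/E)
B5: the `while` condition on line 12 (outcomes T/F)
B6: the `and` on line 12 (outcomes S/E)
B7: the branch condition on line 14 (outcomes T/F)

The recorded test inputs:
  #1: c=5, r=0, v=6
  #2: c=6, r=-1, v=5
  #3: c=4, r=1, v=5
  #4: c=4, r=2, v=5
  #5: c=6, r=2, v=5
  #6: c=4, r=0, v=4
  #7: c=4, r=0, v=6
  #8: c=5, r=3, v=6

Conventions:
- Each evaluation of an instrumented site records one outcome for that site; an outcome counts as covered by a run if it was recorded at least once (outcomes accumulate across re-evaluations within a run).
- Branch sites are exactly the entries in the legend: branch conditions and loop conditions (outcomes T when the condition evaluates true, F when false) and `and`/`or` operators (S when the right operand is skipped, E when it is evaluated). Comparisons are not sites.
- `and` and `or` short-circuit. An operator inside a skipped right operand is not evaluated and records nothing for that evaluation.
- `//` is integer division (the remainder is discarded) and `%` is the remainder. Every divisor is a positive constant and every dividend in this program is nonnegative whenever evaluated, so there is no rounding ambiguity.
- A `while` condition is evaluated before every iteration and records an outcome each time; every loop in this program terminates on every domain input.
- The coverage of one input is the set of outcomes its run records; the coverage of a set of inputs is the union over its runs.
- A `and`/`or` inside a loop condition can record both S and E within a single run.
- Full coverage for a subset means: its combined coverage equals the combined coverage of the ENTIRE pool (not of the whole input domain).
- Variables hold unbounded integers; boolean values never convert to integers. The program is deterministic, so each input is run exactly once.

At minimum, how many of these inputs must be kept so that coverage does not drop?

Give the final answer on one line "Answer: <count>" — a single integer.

#1 (c=5, r=0, v=6) -> covered: B1=T, B2=E, B3=F, B4=E, B5=F, B6=E
#2 (c=6, r=-1, v=5) -> covered: B1=F, B2=S, B3=F, B4=S, B5=F, B6=E
#3 (c=4, r=1, v=5) -> covered: B1=F, B2=S, B3=F, B4=E, B5=F, B6=E
#4 (c=4, r=2, v=5) -> covered: B1=F, B2=S, B3=F, B4=E, B5=T, B5=F, B6=S, B6=E, B7=T
#5 (c=6, r=2, v=5) -> covered: B1=F, B2=S, B3=F, B4=E, B5=T, B5=F, B6=S, B6=E, B7=T
#6 (c=4, r=0, v=4) -> covered: B1=F, B2=S, B3=F, B4=S, B5=F, B6=E
#7 (c=4, r=0, v=6) -> covered: B1=T, B2=E, B3=F, B4=E, B5=F, B6=E
#8 (c=5, r=3, v=6) -> covered: B1=T, B2=E, B3=F, B4=E, B5=F, B6=E
union over all inputs: B1=T, B1=F, B2=S, B2=E, B3=F, B4=S, B4=E, B5=T, B5=F, B6=S, B6=E, B7=T (12 outcomes)
checked all size-1 subsets: none covers 12 outcomes (max 9/12)
checked all size-2 subsets: none covers 12 outcomes (max 11/12)
size 3: inputs {1, 2, 4} cover all 12 outcomes, and no lexicographically smaller subset of this size does

Answer: 3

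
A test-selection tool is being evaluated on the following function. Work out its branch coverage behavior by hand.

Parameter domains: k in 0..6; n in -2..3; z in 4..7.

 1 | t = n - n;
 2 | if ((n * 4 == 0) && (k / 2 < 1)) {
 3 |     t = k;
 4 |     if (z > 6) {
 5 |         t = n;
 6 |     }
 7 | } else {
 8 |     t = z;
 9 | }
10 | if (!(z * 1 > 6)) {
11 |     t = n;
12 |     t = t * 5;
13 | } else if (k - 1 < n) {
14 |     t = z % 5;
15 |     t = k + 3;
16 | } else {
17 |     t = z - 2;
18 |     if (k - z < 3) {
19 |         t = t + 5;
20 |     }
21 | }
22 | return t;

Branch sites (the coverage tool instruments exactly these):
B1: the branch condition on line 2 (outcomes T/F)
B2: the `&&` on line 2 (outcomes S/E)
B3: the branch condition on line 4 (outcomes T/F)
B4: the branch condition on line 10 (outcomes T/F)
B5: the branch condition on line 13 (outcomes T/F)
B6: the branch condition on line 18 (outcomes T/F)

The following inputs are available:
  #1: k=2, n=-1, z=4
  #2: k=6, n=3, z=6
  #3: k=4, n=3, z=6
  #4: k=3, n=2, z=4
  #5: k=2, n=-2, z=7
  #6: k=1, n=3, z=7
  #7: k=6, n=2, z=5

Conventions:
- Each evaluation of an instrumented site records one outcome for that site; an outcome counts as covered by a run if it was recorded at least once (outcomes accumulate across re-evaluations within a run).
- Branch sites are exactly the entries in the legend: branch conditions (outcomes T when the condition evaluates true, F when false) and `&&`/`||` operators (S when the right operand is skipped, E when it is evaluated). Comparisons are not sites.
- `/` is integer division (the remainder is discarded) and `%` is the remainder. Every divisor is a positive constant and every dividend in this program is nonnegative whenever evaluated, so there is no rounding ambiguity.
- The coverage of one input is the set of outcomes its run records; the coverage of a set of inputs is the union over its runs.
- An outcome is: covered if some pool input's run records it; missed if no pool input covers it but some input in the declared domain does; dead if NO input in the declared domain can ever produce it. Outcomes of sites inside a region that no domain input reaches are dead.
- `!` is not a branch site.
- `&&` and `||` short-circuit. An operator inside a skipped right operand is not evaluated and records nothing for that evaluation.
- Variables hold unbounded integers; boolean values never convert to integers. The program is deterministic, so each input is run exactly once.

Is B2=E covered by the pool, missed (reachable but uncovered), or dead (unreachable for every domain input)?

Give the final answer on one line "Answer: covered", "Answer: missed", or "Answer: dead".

no pool input records B2=E
but domain input (k=0, n=0, z=4) does record it -> reachable, so missed

Answer: missed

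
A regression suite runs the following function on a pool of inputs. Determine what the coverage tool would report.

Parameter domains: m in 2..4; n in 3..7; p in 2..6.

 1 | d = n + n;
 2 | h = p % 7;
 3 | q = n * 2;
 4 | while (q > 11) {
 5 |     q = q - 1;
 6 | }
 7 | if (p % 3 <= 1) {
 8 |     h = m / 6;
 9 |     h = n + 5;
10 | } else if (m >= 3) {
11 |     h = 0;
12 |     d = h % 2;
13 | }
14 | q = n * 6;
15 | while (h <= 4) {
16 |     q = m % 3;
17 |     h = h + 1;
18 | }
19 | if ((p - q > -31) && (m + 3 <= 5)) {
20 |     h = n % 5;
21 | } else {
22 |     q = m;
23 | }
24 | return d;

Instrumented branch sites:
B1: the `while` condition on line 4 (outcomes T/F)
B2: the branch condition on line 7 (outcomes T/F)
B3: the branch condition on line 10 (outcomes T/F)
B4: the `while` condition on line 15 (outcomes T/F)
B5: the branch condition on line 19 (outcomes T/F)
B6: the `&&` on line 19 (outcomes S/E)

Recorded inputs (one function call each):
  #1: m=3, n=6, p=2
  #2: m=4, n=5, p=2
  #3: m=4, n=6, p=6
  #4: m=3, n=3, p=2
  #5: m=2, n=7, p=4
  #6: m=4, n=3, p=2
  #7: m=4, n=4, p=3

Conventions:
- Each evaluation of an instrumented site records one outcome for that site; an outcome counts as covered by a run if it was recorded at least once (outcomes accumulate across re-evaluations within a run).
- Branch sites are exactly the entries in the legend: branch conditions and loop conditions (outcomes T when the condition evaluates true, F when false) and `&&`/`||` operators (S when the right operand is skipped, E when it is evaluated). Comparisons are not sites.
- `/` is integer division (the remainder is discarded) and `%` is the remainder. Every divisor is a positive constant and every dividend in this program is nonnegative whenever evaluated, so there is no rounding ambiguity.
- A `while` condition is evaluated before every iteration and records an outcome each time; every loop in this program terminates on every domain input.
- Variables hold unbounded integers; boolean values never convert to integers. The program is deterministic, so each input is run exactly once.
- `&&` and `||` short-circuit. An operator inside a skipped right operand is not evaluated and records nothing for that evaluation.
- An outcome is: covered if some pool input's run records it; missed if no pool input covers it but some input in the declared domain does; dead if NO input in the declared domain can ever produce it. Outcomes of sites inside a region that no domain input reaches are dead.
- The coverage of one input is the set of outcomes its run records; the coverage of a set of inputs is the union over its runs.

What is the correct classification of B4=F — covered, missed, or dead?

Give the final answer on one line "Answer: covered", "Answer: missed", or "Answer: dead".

B4=F is recorded by pool input(s) 1, 2, 3, 4, 5, 6, 7 -> covered

Answer: covered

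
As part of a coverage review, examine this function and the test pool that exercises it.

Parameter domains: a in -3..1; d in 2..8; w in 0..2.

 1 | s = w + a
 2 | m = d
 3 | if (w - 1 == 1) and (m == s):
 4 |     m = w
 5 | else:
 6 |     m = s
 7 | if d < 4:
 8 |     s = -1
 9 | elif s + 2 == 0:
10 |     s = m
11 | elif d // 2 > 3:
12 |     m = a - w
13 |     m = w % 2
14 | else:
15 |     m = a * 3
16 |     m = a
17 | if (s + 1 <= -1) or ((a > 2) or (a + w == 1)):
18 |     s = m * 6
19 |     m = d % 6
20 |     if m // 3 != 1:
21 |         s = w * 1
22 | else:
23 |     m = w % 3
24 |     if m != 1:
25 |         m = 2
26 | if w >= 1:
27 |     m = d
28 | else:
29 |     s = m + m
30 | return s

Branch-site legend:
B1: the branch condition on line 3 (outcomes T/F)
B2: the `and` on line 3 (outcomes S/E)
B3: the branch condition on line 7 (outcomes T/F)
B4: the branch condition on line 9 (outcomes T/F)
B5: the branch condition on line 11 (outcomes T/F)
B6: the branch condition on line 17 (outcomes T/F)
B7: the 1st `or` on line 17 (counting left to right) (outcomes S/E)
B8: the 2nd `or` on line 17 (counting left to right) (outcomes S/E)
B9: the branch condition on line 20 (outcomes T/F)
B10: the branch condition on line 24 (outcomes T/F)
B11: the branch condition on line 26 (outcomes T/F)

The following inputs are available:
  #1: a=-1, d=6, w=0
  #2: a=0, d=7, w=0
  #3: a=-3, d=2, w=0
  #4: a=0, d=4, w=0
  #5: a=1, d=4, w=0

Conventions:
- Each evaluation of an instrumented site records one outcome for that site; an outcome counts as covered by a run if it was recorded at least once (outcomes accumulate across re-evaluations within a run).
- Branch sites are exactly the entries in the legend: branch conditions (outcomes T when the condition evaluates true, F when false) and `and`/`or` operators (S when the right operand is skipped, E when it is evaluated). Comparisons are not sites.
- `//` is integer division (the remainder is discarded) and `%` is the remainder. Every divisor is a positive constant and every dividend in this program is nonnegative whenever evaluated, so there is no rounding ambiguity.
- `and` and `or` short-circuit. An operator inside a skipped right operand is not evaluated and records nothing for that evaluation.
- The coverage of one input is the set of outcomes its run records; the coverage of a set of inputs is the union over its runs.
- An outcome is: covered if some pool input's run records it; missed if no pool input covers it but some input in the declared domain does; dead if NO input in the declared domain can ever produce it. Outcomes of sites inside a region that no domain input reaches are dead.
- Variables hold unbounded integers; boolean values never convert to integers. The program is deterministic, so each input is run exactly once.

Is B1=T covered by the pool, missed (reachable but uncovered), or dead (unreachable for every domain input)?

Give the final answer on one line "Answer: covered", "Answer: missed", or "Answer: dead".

no pool input records B1=T
but domain input (a=0, d=2, w=2) does record it -> reachable, so missed

Answer: missed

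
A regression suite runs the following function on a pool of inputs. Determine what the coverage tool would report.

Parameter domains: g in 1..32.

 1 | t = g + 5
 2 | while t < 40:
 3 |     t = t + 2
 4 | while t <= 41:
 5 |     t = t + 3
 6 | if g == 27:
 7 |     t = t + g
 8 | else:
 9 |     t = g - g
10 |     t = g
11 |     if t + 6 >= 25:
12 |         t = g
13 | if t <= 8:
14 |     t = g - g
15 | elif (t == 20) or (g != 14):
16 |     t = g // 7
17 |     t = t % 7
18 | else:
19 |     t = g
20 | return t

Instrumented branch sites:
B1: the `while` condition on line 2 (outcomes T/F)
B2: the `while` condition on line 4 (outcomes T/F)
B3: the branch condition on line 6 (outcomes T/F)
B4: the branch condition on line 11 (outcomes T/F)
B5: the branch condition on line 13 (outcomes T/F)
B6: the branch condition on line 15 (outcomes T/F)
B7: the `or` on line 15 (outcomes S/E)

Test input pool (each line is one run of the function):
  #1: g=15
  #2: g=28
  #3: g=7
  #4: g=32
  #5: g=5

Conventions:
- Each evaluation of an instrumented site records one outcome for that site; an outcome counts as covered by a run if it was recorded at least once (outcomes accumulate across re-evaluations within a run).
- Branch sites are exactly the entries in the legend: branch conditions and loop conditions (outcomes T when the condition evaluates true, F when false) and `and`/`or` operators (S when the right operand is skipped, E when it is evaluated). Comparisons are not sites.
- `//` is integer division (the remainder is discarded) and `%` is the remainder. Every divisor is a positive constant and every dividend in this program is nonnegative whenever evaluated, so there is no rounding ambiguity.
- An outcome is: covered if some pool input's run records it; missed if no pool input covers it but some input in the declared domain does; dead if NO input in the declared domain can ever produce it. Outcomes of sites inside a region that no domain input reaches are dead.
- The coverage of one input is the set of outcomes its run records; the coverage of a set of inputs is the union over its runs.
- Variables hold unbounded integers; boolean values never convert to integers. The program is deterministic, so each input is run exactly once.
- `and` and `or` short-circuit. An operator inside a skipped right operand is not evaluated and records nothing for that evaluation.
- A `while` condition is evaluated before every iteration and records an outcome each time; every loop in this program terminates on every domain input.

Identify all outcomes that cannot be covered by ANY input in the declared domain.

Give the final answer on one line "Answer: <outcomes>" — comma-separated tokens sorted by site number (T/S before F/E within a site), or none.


checking every outcome against all 32 domain inputs:
  reachable outcomes have witnesses, e.g. B1=T (e.g. g=1), B1=F (e.g. g=1), B2=T (e.g. g=1), B2=F (e.g. g=1)
Answer: none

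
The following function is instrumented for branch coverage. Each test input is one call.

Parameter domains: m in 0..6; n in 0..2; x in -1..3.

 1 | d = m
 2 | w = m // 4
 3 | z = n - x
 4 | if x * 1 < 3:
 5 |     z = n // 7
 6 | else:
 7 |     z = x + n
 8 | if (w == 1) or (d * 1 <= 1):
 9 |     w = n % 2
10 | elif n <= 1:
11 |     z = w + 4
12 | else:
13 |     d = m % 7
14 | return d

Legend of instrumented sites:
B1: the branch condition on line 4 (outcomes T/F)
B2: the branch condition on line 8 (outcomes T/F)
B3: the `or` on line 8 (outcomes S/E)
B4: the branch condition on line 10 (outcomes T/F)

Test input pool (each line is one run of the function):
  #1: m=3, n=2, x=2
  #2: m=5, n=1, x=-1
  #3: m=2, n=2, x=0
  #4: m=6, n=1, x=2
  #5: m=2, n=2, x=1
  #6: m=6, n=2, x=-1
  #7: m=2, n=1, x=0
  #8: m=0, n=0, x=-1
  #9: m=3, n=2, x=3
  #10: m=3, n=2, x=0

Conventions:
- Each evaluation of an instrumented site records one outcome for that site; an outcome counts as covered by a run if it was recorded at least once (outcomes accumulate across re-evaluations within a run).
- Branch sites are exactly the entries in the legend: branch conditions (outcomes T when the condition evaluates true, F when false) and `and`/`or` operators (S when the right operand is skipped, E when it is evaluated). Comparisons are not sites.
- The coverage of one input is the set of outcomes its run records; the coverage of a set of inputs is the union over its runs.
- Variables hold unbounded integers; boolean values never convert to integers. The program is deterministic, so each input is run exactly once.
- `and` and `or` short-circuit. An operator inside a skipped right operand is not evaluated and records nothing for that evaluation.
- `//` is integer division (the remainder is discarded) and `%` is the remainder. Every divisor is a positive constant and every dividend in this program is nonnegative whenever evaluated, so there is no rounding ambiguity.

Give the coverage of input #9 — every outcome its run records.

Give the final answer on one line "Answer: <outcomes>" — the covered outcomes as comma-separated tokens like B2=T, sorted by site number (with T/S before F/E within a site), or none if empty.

Event log for input #9 (m=3, n=2, x=3):
  B1->F, B3->E, B2->F, B4->F
as a set, this run covers: B1=F, B2=F, B3=E, B4=F

Answer: B1=F, B2=F, B3=E, B4=F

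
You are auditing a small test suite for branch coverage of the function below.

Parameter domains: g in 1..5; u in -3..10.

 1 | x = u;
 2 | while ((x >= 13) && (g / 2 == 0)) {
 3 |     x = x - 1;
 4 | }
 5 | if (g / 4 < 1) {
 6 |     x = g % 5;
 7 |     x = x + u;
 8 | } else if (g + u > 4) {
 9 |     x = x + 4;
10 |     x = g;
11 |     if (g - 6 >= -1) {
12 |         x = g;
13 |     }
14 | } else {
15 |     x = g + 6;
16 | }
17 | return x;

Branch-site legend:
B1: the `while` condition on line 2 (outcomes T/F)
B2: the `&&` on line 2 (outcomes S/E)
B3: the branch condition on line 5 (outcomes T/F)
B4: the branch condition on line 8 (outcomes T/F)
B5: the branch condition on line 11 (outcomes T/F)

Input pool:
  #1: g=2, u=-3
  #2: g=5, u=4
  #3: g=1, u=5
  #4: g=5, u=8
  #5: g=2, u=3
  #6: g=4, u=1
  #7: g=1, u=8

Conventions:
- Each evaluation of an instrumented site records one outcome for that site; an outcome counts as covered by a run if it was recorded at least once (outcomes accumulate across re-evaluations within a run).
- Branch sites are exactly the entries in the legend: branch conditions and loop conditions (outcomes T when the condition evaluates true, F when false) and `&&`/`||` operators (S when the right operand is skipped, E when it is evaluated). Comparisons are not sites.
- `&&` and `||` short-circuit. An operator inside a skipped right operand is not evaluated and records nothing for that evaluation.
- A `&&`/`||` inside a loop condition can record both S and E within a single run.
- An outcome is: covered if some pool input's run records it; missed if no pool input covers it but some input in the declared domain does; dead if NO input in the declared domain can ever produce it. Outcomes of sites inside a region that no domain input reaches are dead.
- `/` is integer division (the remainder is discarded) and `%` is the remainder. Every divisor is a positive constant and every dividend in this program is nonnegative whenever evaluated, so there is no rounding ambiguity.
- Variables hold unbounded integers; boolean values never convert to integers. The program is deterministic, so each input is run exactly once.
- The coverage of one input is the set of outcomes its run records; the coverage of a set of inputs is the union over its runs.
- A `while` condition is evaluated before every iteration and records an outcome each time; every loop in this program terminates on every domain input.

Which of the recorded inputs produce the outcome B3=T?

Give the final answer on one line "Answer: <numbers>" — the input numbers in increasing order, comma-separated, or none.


input #1 (g=2, u=-3): covers B3=T
input #2 (g=5, u=4): misses B3=T
input #3 (g=1, u=5): covers B3=T
input #4 (g=5, u=8): misses B3=T
input #5 (g=2, u=3): covers B3=T
input #6 (g=4, u=1): misses B3=T
input #7 (g=1, u=8): covers B3=T
Answer: 1, 3, 5, 7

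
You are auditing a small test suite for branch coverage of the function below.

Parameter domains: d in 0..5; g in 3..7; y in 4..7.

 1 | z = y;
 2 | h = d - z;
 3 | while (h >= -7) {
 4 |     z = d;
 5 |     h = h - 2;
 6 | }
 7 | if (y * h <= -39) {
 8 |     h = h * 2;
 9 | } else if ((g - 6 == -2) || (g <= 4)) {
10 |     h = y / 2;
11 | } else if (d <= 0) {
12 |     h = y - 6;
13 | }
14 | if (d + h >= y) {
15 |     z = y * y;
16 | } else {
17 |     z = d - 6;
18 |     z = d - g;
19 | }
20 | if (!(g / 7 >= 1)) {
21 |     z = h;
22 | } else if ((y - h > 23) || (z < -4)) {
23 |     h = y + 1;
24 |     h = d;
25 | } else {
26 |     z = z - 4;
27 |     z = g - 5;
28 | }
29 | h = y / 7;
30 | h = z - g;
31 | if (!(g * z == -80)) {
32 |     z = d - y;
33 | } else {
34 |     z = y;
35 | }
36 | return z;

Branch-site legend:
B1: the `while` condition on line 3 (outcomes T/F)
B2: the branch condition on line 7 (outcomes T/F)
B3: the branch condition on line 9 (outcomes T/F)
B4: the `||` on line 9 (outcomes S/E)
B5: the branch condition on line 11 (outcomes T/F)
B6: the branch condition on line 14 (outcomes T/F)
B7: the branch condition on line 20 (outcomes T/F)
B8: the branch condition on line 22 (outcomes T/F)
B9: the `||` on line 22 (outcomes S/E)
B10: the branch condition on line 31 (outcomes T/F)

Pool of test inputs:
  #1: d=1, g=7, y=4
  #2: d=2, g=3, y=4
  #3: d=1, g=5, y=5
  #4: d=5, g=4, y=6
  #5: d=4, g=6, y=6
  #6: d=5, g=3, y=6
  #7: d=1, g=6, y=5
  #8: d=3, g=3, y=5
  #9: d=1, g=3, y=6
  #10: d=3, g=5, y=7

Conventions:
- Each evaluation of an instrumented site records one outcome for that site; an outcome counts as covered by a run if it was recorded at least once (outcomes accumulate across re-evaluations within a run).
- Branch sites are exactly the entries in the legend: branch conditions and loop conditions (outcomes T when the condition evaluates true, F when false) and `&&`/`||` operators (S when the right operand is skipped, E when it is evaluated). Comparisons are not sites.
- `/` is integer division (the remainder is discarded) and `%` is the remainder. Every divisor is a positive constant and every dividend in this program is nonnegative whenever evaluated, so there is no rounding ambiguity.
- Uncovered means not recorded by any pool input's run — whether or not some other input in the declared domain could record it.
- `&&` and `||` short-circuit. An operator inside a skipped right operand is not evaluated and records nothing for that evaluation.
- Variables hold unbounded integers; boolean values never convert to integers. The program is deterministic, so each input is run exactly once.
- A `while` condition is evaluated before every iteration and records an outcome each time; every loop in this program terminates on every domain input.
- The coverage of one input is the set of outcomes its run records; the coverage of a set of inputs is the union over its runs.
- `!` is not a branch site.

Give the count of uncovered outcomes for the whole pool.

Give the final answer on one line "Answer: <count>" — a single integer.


input #1, d=1, g=7, y=4: events B1->T, B1->T, B1->T, B1->F, B2->F, B4->E, B3->F, B5->F, B6->F, B7->F, B9->E, B8->T, B10->T; outcomes B1=T, B1=F, B2=F, B3=F, B4=E, B5=F, B6=F, B7=F, B8=T, B9=E, B10=T
input #2, d=2, g=3, y=4: events B1->T, B1->T, B1->T, B1->F, B2->F, B4->E, B3->T, B6->T, B7->T, B10->T; outcomes B1=T, B1=F, B2=F, B3=T, B4=E, B6=T, B7=T, B10=T
input #3, d=1, g=5, y=5: events B1->T, B1->T, B1->F, B2->T, B6->F, B7->T, B10->F; outcomes B1=T, B1=F, B2=T, B6=F, B7=T, B10=F
input #4, d=5, g=4, y=6: events B1->T, B1->T, B1->T, B1->T, B1->F, B2->T, B6->F, B7->T, B10->T; outcomes B1=T, B1=F, B2=T, B6=F, B7=T, B10=T
input #5, d=4, g=6, y=6: events B1->T, B1->T, B1->T, B1->F, B2->T, B6->F, B7->T, B10->T; outcomes B1=T, B1=F, B2=T, B6=F, B7=T, B10=T
input #6, d=5, g=3, y=6: events B1->T, B1->T, B1->T, B1->T, B1->F, B2->T, B6->F, B7->T, B10->T; outcomes B1=T, B1=F, B2=T, B6=F, B7=T, B10=T
input #7, d=1, g=6, y=5: events B1->T, B1->T, B1->F, B2->T, B6->F, B7->T, B10->T; outcomes B1=T, B1=F, B2=T, B6=F, B7=T, B10=T
input #8, d=3, g=3, y=5: events B1->T, B1->T, B1->T, B1->F, B2->T, B6->F, B7->T, B10->T; outcomes B1=T, B1=F, B2=T, B6=F, B7=T, B10=T
input #9, d=1, g=3, y=6: events B1->T, B1->T, B1->F, B2->T, B6->F, B7->T, B10->T; outcomes B1=T, B1=F, B2=T, B6=F, B7=T, B10=T
input #10, d=3, g=5, y=7: events B1->T, B1->T, B1->F, B2->T, B6->F, B7->T, B10->F; outcomes B1=T, B1=F, B2=T, B6=F, B7=T, B10=F
union over the pool: B1=T, B1=F, B2=T, B2=F, B3=T, B3=F, B4=E, B5=F, B6=T, B6=F, B7=T, B7=F, B8=T, B9=E, B10=T, B10=F
uncovered (4 of 20): B4=S, B5=T, B8=F, B9=S
Answer: 4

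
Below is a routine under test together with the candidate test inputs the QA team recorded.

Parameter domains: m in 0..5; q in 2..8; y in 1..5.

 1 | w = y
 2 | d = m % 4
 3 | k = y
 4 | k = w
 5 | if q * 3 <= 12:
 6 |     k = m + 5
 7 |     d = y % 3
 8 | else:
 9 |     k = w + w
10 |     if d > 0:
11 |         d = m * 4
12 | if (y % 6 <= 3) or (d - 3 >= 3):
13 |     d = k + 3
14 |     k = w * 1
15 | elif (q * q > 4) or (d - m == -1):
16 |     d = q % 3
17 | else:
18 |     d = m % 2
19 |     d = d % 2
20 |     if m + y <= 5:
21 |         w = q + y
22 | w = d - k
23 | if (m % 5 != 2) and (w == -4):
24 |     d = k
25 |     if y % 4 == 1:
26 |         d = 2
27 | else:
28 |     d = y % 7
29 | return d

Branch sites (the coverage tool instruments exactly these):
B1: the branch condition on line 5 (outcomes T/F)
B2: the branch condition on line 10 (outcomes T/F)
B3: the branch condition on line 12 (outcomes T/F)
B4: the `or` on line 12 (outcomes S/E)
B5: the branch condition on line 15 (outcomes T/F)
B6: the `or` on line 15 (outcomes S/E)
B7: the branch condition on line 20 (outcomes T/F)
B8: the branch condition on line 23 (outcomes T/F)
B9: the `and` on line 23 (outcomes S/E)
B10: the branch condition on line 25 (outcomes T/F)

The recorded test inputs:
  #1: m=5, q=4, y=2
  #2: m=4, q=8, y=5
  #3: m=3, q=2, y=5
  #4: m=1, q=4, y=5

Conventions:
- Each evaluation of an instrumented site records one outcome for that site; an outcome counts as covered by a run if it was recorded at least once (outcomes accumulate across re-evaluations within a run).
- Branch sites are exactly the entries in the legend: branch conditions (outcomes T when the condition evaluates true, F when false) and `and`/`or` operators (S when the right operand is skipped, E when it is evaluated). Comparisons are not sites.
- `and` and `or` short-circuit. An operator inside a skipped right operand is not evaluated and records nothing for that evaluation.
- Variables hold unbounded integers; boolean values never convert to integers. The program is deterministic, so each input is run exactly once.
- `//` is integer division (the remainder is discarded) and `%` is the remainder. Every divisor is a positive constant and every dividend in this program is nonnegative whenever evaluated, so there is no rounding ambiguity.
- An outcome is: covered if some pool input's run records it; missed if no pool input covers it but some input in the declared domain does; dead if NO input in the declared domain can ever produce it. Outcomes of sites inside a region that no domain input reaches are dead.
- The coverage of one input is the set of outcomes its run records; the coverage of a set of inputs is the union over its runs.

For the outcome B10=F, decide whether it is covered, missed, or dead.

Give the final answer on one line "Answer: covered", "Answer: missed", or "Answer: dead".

no pool input records B10=F
but domain input (m=0, q=4, y=4) does record it -> reachable, so missed

Answer: missed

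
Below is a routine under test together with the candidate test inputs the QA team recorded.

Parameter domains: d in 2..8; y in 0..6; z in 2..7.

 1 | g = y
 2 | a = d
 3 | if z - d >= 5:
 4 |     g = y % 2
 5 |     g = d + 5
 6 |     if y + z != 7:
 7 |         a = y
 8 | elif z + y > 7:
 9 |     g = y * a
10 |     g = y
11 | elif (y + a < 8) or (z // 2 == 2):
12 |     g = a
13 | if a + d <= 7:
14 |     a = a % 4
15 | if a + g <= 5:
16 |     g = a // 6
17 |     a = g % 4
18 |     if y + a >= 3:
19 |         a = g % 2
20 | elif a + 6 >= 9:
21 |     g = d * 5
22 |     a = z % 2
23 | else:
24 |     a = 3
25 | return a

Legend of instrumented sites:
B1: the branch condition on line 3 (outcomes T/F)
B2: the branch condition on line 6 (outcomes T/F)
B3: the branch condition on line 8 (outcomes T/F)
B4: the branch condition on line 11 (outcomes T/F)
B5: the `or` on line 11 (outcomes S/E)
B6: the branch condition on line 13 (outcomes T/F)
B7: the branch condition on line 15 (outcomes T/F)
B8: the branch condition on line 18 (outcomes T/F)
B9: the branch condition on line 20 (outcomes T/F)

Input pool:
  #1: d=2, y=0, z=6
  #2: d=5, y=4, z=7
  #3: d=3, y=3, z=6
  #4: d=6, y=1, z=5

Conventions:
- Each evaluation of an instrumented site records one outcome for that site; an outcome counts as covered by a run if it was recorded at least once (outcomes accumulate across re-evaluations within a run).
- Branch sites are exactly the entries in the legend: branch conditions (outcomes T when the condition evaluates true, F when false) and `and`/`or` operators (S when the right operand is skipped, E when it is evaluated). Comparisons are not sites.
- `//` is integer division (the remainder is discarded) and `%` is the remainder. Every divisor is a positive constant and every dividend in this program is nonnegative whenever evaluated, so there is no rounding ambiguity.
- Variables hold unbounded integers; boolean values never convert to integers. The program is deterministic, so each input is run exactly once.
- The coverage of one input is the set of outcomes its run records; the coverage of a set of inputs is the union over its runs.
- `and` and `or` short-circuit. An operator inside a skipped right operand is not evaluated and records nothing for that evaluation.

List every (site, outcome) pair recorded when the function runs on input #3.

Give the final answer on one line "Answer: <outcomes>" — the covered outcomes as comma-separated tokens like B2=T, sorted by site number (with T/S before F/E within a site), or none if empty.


Simulating input #3 (d=3, y=3, z=6) step by step:
  B1->F, B3->T, B6->T, B7->F, B9->T
distinct outcomes covered: B1=F, B3=T, B6=T, B7=F, B9=T
Answer: B1=F, B3=T, B6=T, B7=F, B9=T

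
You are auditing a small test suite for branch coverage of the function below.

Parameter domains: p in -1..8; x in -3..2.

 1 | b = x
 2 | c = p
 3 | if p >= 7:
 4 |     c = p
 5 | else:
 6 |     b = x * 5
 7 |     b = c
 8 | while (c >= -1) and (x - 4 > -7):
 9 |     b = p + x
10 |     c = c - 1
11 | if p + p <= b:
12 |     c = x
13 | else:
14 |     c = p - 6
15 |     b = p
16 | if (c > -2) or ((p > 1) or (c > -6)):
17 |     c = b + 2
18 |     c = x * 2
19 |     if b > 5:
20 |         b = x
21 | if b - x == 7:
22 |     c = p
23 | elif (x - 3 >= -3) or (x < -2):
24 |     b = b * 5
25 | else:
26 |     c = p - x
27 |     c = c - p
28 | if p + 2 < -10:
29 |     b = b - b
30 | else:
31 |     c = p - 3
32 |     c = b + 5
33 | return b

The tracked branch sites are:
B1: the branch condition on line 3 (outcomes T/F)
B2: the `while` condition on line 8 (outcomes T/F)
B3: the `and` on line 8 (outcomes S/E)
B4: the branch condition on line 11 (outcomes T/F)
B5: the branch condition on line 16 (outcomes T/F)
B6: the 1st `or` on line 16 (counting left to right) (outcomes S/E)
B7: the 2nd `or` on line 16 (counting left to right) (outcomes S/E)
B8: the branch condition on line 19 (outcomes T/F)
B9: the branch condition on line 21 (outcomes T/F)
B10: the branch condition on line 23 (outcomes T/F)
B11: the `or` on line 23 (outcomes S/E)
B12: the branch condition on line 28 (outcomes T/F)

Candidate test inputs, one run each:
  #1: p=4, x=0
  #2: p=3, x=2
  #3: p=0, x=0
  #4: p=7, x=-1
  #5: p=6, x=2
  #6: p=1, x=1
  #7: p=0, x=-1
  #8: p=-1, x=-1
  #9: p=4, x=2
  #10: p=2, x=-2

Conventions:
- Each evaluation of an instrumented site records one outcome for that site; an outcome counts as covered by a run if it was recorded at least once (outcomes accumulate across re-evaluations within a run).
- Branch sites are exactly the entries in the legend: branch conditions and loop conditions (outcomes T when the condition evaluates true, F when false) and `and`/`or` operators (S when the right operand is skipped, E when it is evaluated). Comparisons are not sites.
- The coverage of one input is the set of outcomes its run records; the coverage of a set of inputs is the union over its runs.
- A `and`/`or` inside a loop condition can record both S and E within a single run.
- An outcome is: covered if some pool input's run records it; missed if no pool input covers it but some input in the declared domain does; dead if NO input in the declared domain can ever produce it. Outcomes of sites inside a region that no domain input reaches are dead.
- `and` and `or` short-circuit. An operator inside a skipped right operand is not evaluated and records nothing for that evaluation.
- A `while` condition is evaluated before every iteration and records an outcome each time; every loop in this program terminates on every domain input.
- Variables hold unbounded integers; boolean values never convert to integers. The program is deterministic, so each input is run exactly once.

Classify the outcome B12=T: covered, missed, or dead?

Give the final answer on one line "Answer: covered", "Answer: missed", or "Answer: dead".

no pool input records B12=T
checking all 60 inputs in the declared domain: B12=T is never recorded -> dead

Answer: dead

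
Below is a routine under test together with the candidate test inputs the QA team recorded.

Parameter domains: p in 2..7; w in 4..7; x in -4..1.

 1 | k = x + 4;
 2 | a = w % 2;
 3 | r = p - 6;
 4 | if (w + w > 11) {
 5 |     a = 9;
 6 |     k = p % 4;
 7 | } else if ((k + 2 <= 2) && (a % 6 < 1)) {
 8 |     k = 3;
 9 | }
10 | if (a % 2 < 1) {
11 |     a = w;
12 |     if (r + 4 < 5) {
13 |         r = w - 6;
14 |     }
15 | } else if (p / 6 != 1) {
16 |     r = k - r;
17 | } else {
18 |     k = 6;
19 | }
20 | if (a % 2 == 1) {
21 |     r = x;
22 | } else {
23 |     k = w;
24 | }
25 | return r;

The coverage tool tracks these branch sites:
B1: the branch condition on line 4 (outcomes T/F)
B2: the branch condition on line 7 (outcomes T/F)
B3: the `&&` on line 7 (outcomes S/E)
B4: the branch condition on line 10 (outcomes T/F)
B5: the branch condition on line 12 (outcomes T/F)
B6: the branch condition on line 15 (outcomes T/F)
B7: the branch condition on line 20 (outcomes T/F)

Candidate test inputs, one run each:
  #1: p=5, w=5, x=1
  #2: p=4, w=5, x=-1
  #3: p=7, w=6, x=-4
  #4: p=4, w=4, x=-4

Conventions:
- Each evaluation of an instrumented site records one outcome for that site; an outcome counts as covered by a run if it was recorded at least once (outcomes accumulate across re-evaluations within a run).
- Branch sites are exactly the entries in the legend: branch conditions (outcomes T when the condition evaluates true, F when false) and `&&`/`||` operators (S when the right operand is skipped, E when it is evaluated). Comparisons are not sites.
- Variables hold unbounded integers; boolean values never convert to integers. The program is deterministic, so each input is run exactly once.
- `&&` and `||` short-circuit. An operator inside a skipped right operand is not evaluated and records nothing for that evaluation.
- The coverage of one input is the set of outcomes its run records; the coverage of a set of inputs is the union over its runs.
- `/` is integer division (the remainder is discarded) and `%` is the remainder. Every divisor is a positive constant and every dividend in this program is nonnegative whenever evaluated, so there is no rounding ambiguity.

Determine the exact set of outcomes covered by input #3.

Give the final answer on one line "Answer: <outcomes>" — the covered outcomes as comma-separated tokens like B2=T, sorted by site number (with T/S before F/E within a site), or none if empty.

Tracing the run of input #3 (p=7, w=6, x=-4):
  B1->T, B4->F, B6->F, B7->T
deduplicating events, the covered set is: B1=T, B4=F, B6=F, B7=T

Answer: B1=T, B4=F, B6=F, B7=T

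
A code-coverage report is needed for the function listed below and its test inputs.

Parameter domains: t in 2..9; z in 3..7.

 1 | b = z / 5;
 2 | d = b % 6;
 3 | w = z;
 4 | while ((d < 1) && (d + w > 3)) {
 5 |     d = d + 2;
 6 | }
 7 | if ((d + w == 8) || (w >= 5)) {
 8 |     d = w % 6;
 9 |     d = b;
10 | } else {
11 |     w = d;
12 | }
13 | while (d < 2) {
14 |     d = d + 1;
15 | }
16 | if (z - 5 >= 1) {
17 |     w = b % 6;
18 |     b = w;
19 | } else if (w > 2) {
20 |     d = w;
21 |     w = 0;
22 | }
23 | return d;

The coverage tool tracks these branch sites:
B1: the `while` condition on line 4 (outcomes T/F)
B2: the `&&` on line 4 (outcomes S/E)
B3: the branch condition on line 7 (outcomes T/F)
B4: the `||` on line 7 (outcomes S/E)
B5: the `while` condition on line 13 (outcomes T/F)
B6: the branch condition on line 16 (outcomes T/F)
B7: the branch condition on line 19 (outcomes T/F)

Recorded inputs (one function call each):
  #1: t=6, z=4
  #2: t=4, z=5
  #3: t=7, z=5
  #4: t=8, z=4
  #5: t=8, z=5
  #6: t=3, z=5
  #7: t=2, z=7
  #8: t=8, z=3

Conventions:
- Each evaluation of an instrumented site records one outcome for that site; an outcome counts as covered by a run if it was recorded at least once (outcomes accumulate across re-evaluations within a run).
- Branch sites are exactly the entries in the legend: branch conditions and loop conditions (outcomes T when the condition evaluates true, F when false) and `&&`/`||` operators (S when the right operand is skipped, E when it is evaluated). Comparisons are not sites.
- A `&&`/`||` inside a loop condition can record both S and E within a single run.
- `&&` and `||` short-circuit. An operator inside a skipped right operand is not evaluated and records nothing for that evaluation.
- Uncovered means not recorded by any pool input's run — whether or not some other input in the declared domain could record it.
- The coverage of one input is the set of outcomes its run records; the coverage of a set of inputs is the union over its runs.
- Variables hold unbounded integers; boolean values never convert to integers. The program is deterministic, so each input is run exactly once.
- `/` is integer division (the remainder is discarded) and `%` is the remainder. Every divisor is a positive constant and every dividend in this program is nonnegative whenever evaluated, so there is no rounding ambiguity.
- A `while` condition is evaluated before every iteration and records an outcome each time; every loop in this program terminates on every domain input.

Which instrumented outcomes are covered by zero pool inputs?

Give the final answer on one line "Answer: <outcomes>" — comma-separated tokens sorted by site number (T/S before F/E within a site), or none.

input #1, t=6, z=4: events B2->E, B1->T, B2->S, B1->F, B4->E, B3->F, B5->F, B6->F, B7->F; outcomes B1=T, B1=F, B2=S, B2=E, B3=F, B4=E, B5=F, B6=F, B7=F
input #2, t=4, z=5: events B2->S, B1->F, B4->E, B3->T, B5->T, B5->F, B6->F, B7->T; outcomes B1=F, B2=S, B3=T, B4=E, B5=T, B5=F, B6=F, B7=T
input #3, t=7, z=5: events B2->S, B1->F, B4->E, B3->T, B5->T, B5->F, B6->F, B7->T; outcomes B1=F, B2=S, B3=T, B4=E, B5=T, B5=F, B6=F, B7=T
input #4, t=8, z=4: events B2->E, B1->T, B2->S, B1->F, B4->E, B3->F, B5->F, B6->F, B7->F; outcomes B1=T, B1=F, B2=S, B2=E, B3=F, B4=E, B5=F, B6=F, B7=F
input #5, t=8, z=5: events B2->S, B1->F, B4->E, B3->T, B5->T, B5->F, B6->F, B7->T; outcomes B1=F, B2=S, B3=T, B4=E, B5=T, B5=F, B6=F, B7=T
input #6, t=3, z=5: events B2->S, B1->F, B4->E, B3->T, B5->T, B5->F, B6->F, B7->T; outcomes B1=F, B2=S, B3=T, B4=E, B5=T, B5=F, B6=F, B7=T
input #7, t=2, z=7: events B2->S, B1->F, B4->S, B3->T, B5->T, B5->F, B6->T; outcomes B1=F, B2=S, B3=T, B4=S, B5=T, B5=F, B6=T
input #8, t=8, z=3: events B2->E, B1->F, B4->E, B3->F, B5->T, B5->T, B5->F, B6->F, B7->F; outcomes B1=F, B2=E, B3=F, B4=E, B5=T, B5=F, B6=F, B7=F
union over the pool: B1=T, B1=F, B2=S, B2=E, B3=T, B3=F, B4=S, B4=E, B5=T, B5=F, B6=T, B6=F, B7=T, B7=F
uncovered (0 of 14): none

Answer: none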